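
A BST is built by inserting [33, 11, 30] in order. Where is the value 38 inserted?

Starting tree (level order): [33, 11, None, None, 30]
Insertion path: 33
Result: insert 38 as right child of 33
Final tree (level order): [33, 11, 38, None, 30]


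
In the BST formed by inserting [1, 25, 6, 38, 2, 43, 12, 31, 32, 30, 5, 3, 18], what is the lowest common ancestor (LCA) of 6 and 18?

Tree insertion order: [1, 25, 6, 38, 2, 43, 12, 31, 32, 30, 5, 3, 18]
Tree (level-order array): [1, None, 25, 6, 38, 2, 12, 31, 43, None, 5, None, 18, 30, 32, None, None, 3]
In a BST, the LCA of p=6, q=18 is the first node v on the
root-to-leaf path with p <= v <= q (go left if both < v, right if both > v).
Walk from root:
  at 1: both 6 and 18 > 1, go right
  at 25: both 6 and 18 < 25, go left
  at 6: 6 <= 6 <= 18, this is the LCA
LCA = 6


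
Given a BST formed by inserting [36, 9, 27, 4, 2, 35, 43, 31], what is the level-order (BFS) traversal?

Tree insertion order: [36, 9, 27, 4, 2, 35, 43, 31]
Tree (level-order array): [36, 9, 43, 4, 27, None, None, 2, None, None, 35, None, None, 31]
BFS from the root, enqueuing left then right child of each popped node:
  queue [36] -> pop 36, enqueue [9, 43], visited so far: [36]
  queue [9, 43] -> pop 9, enqueue [4, 27], visited so far: [36, 9]
  queue [43, 4, 27] -> pop 43, enqueue [none], visited so far: [36, 9, 43]
  queue [4, 27] -> pop 4, enqueue [2], visited so far: [36, 9, 43, 4]
  queue [27, 2] -> pop 27, enqueue [35], visited so far: [36, 9, 43, 4, 27]
  queue [2, 35] -> pop 2, enqueue [none], visited so far: [36, 9, 43, 4, 27, 2]
  queue [35] -> pop 35, enqueue [31], visited so far: [36, 9, 43, 4, 27, 2, 35]
  queue [31] -> pop 31, enqueue [none], visited so far: [36, 9, 43, 4, 27, 2, 35, 31]
Result: [36, 9, 43, 4, 27, 2, 35, 31]


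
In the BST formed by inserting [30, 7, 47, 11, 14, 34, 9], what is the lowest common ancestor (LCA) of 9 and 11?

Tree insertion order: [30, 7, 47, 11, 14, 34, 9]
Tree (level-order array): [30, 7, 47, None, 11, 34, None, 9, 14]
In a BST, the LCA of p=9, q=11 is the first node v on the
root-to-leaf path with p <= v <= q (go left if both < v, right if both > v).
Walk from root:
  at 30: both 9 and 11 < 30, go left
  at 7: both 9 and 11 > 7, go right
  at 11: 9 <= 11 <= 11, this is the LCA
LCA = 11


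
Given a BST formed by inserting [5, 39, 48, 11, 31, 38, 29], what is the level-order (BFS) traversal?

Tree insertion order: [5, 39, 48, 11, 31, 38, 29]
Tree (level-order array): [5, None, 39, 11, 48, None, 31, None, None, 29, 38]
BFS from the root, enqueuing left then right child of each popped node:
  queue [5] -> pop 5, enqueue [39], visited so far: [5]
  queue [39] -> pop 39, enqueue [11, 48], visited so far: [5, 39]
  queue [11, 48] -> pop 11, enqueue [31], visited so far: [5, 39, 11]
  queue [48, 31] -> pop 48, enqueue [none], visited so far: [5, 39, 11, 48]
  queue [31] -> pop 31, enqueue [29, 38], visited so far: [5, 39, 11, 48, 31]
  queue [29, 38] -> pop 29, enqueue [none], visited so far: [5, 39, 11, 48, 31, 29]
  queue [38] -> pop 38, enqueue [none], visited so far: [5, 39, 11, 48, 31, 29, 38]
Result: [5, 39, 11, 48, 31, 29, 38]


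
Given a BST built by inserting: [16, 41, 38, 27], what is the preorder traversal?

Tree insertion order: [16, 41, 38, 27]
Tree (level-order array): [16, None, 41, 38, None, 27]
Preorder traversal: [16, 41, 38, 27]


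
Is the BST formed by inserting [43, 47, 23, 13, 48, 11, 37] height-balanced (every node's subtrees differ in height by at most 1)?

Tree (level-order array): [43, 23, 47, 13, 37, None, 48, 11]
Definition: a tree is height-balanced if, at every node, |h(left) - h(right)| <= 1 (empty subtree has height -1).
Bottom-up per-node check:
  node 11: h_left=-1, h_right=-1, diff=0 [OK], height=0
  node 13: h_left=0, h_right=-1, diff=1 [OK], height=1
  node 37: h_left=-1, h_right=-1, diff=0 [OK], height=0
  node 23: h_left=1, h_right=0, diff=1 [OK], height=2
  node 48: h_left=-1, h_right=-1, diff=0 [OK], height=0
  node 47: h_left=-1, h_right=0, diff=1 [OK], height=1
  node 43: h_left=2, h_right=1, diff=1 [OK], height=3
All nodes satisfy the balance condition.
Result: Balanced


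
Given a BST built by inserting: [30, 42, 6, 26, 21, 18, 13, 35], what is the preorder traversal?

Tree insertion order: [30, 42, 6, 26, 21, 18, 13, 35]
Tree (level-order array): [30, 6, 42, None, 26, 35, None, 21, None, None, None, 18, None, 13]
Preorder traversal: [30, 6, 26, 21, 18, 13, 42, 35]


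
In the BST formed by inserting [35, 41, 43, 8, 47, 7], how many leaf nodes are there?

Tree built from: [35, 41, 43, 8, 47, 7]
Tree (level-order array): [35, 8, 41, 7, None, None, 43, None, None, None, 47]
Rule: A leaf has 0 children.
Per-node child counts:
  node 35: 2 child(ren)
  node 8: 1 child(ren)
  node 7: 0 child(ren)
  node 41: 1 child(ren)
  node 43: 1 child(ren)
  node 47: 0 child(ren)
Matching nodes: [7, 47]
Count of leaf nodes: 2


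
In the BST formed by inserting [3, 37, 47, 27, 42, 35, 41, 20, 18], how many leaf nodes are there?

Tree built from: [3, 37, 47, 27, 42, 35, 41, 20, 18]
Tree (level-order array): [3, None, 37, 27, 47, 20, 35, 42, None, 18, None, None, None, 41]
Rule: A leaf has 0 children.
Per-node child counts:
  node 3: 1 child(ren)
  node 37: 2 child(ren)
  node 27: 2 child(ren)
  node 20: 1 child(ren)
  node 18: 0 child(ren)
  node 35: 0 child(ren)
  node 47: 1 child(ren)
  node 42: 1 child(ren)
  node 41: 0 child(ren)
Matching nodes: [18, 35, 41]
Count of leaf nodes: 3


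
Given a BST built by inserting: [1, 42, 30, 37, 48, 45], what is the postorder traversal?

Tree insertion order: [1, 42, 30, 37, 48, 45]
Tree (level-order array): [1, None, 42, 30, 48, None, 37, 45]
Postorder traversal: [37, 30, 45, 48, 42, 1]


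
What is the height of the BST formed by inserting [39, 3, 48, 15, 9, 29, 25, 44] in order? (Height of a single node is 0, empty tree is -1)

Insertion order: [39, 3, 48, 15, 9, 29, 25, 44]
Tree (level-order array): [39, 3, 48, None, 15, 44, None, 9, 29, None, None, None, None, 25]
Compute height bottom-up (empty subtree = -1):
  height(9) = 1 + max(-1, -1) = 0
  height(25) = 1 + max(-1, -1) = 0
  height(29) = 1 + max(0, -1) = 1
  height(15) = 1 + max(0, 1) = 2
  height(3) = 1 + max(-1, 2) = 3
  height(44) = 1 + max(-1, -1) = 0
  height(48) = 1 + max(0, -1) = 1
  height(39) = 1 + max(3, 1) = 4
Height = 4


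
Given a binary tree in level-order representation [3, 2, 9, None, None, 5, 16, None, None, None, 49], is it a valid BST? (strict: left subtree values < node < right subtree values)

Level-order array: [3, 2, 9, None, None, 5, 16, None, None, None, 49]
Validate using subtree bounds (lo, hi): at each node, require lo < value < hi,
then recurse left with hi=value and right with lo=value.
Preorder trace (stopping at first violation):
  at node 3 with bounds (-inf, +inf): OK
  at node 2 with bounds (-inf, 3): OK
  at node 9 with bounds (3, +inf): OK
  at node 5 with bounds (3, 9): OK
  at node 16 with bounds (9, +inf): OK
  at node 49 with bounds (16, +inf): OK
No violation found at any node.
Result: Valid BST


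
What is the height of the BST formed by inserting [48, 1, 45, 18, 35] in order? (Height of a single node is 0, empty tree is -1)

Insertion order: [48, 1, 45, 18, 35]
Tree (level-order array): [48, 1, None, None, 45, 18, None, None, 35]
Compute height bottom-up (empty subtree = -1):
  height(35) = 1 + max(-1, -1) = 0
  height(18) = 1 + max(-1, 0) = 1
  height(45) = 1 + max(1, -1) = 2
  height(1) = 1 + max(-1, 2) = 3
  height(48) = 1 + max(3, -1) = 4
Height = 4


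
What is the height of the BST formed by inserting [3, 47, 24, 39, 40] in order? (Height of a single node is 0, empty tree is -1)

Insertion order: [3, 47, 24, 39, 40]
Tree (level-order array): [3, None, 47, 24, None, None, 39, None, 40]
Compute height bottom-up (empty subtree = -1):
  height(40) = 1 + max(-1, -1) = 0
  height(39) = 1 + max(-1, 0) = 1
  height(24) = 1 + max(-1, 1) = 2
  height(47) = 1 + max(2, -1) = 3
  height(3) = 1 + max(-1, 3) = 4
Height = 4


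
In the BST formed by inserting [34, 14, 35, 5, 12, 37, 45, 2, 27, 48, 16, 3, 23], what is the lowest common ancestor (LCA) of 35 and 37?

Tree insertion order: [34, 14, 35, 5, 12, 37, 45, 2, 27, 48, 16, 3, 23]
Tree (level-order array): [34, 14, 35, 5, 27, None, 37, 2, 12, 16, None, None, 45, None, 3, None, None, None, 23, None, 48]
In a BST, the LCA of p=35, q=37 is the first node v on the
root-to-leaf path with p <= v <= q (go left if both < v, right if both > v).
Walk from root:
  at 34: both 35 and 37 > 34, go right
  at 35: 35 <= 35 <= 37, this is the LCA
LCA = 35


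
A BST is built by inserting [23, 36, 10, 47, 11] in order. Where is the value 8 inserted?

Starting tree (level order): [23, 10, 36, None, 11, None, 47]
Insertion path: 23 -> 10
Result: insert 8 as left child of 10
Final tree (level order): [23, 10, 36, 8, 11, None, 47]


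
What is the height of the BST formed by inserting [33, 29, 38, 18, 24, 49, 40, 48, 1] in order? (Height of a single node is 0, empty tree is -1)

Insertion order: [33, 29, 38, 18, 24, 49, 40, 48, 1]
Tree (level-order array): [33, 29, 38, 18, None, None, 49, 1, 24, 40, None, None, None, None, None, None, 48]
Compute height bottom-up (empty subtree = -1):
  height(1) = 1 + max(-1, -1) = 0
  height(24) = 1 + max(-1, -1) = 0
  height(18) = 1 + max(0, 0) = 1
  height(29) = 1 + max(1, -1) = 2
  height(48) = 1 + max(-1, -1) = 0
  height(40) = 1 + max(-1, 0) = 1
  height(49) = 1 + max(1, -1) = 2
  height(38) = 1 + max(-1, 2) = 3
  height(33) = 1 + max(2, 3) = 4
Height = 4


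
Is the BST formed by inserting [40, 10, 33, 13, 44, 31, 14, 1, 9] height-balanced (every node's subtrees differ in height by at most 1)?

Tree (level-order array): [40, 10, 44, 1, 33, None, None, None, 9, 13, None, None, None, None, 31, 14]
Definition: a tree is height-balanced if, at every node, |h(left) - h(right)| <= 1 (empty subtree has height -1).
Bottom-up per-node check:
  node 9: h_left=-1, h_right=-1, diff=0 [OK], height=0
  node 1: h_left=-1, h_right=0, diff=1 [OK], height=1
  node 14: h_left=-1, h_right=-1, diff=0 [OK], height=0
  node 31: h_left=0, h_right=-1, diff=1 [OK], height=1
  node 13: h_left=-1, h_right=1, diff=2 [FAIL (|-1-1|=2 > 1)], height=2
  node 33: h_left=2, h_right=-1, diff=3 [FAIL (|2--1|=3 > 1)], height=3
  node 10: h_left=1, h_right=3, diff=2 [FAIL (|1-3|=2 > 1)], height=4
  node 44: h_left=-1, h_right=-1, diff=0 [OK], height=0
  node 40: h_left=4, h_right=0, diff=4 [FAIL (|4-0|=4 > 1)], height=5
Node 13 violates the condition: |-1 - 1| = 2 > 1.
Result: Not balanced


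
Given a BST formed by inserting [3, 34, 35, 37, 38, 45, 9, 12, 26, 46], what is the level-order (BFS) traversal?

Tree insertion order: [3, 34, 35, 37, 38, 45, 9, 12, 26, 46]
Tree (level-order array): [3, None, 34, 9, 35, None, 12, None, 37, None, 26, None, 38, None, None, None, 45, None, 46]
BFS from the root, enqueuing left then right child of each popped node:
  queue [3] -> pop 3, enqueue [34], visited so far: [3]
  queue [34] -> pop 34, enqueue [9, 35], visited so far: [3, 34]
  queue [9, 35] -> pop 9, enqueue [12], visited so far: [3, 34, 9]
  queue [35, 12] -> pop 35, enqueue [37], visited so far: [3, 34, 9, 35]
  queue [12, 37] -> pop 12, enqueue [26], visited so far: [3, 34, 9, 35, 12]
  queue [37, 26] -> pop 37, enqueue [38], visited so far: [3, 34, 9, 35, 12, 37]
  queue [26, 38] -> pop 26, enqueue [none], visited so far: [3, 34, 9, 35, 12, 37, 26]
  queue [38] -> pop 38, enqueue [45], visited so far: [3, 34, 9, 35, 12, 37, 26, 38]
  queue [45] -> pop 45, enqueue [46], visited so far: [3, 34, 9, 35, 12, 37, 26, 38, 45]
  queue [46] -> pop 46, enqueue [none], visited so far: [3, 34, 9, 35, 12, 37, 26, 38, 45, 46]
Result: [3, 34, 9, 35, 12, 37, 26, 38, 45, 46]


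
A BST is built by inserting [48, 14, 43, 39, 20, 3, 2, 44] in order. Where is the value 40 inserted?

Starting tree (level order): [48, 14, None, 3, 43, 2, None, 39, 44, None, None, 20]
Insertion path: 48 -> 14 -> 43 -> 39
Result: insert 40 as right child of 39
Final tree (level order): [48, 14, None, 3, 43, 2, None, 39, 44, None, None, 20, 40]


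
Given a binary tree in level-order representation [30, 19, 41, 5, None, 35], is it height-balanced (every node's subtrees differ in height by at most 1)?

Tree (level-order array): [30, 19, 41, 5, None, 35]
Definition: a tree is height-balanced if, at every node, |h(left) - h(right)| <= 1 (empty subtree has height -1).
Bottom-up per-node check:
  node 5: h_left=-1, h_right=-1, diff=0 [OK], height=0
  node 19: h_left=0, h_right=-1, diff=1 [OK], height=1
  node 35: h_left=-1, h_right=-1, diff=0 [OK], height=0
  node 41: h_left=0, h_right=-1, diff=1 [OK], height=1
  node 30: h_left=1, h_right=1, diff=0 [OK], height=2
All nodes satisfy the balance condition.
Result: Balanced


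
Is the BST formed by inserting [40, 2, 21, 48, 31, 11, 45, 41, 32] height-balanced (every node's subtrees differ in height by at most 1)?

Tree (level-order array): [40, 2, 48, None, 21, 45, None, 11, 31, 41, None, None, None, None, 32]
Definition: a tree is height-balanced if, at every node, |h(left) - h(right)| <= 1 (empty subtree has height -1).
Bottom-up per-node check:
  node 11: h_left=-1, h_right=-1, diff=0 [OK], height=0
  node 32: h_left=-1, h_right=-1, diff=0 [OK], height=0
  node 31: h_left=-1, h_right=0, diff=1 [OK], height=1
  node 21: h_left=0, h_right=1, diff=1 [OK], height=2
  node 2: h_left=-1, h_right=2, diff=3 [FAIL (|-1-2|=3 > 1)], height=3
  node 41: h_left=-1, h_right=-1, diff=0 [OK], height=0
  node 45: h_left=0, h_right=-1, diff=1 [OK], height=1
  node 48: h_left=1, h_right=-1, diff=2 [FAIL (|1--1|=2 > 1)], height=2
  node 40: h_left=3, h_right=2, diff=1 [OK], height=4
Node 2 violates the condition: |-1 - 2| = 3 > 1.
Result: Not balanced


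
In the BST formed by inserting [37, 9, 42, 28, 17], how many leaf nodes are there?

Tree built from: [37, 9, 42, 28, 17]
Tree (level-order array): [37, 9, 42, None, 28, None, None, 17]
Rule: A leaf has 0 children.
Per-node child counts:
  node 37: 2 child(ren)
  node 9: 1 child(ren)
  node 28: 1 child(ren)
  node 17: 0 child(ren)
  node 42: 0 child(ren)
Matching nodes: [17, 42]
Count of leaf nodes: 2


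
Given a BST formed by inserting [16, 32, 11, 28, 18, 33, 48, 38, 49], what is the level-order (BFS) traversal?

Tree insertion order: [16, 32, 11, 28, 18, 33, 48, 38, 49]
Tree (level-order array): [16, 11, 32, None, None, 28, 33, 18, None, None, 48, None, None, 38, 49]
BFS from the root, enqueuing left then right child of each popped node:
  queue [16] -> pop 16, enqueue [11, 32], visited so far: [16]
  queue [11, 32] -> pop 11, enqueue [none], visited so far: [16, 11]
  queue [32] -> pop 32, enqueue [28, 33], visited so far: [16, 11, 32]
  queue [28, 33] -> pop 28, enqueue [18], visited so far: [16, 11, 32, 28]
  queue [33, 18] -> pop 33, enqueue [48], visited so far: [16, 11, 32, 28, 33]
  queue [18, 48] -> pop 18, enqueue [none], visited so far: [16, 11, 32, 28, 33, 18]
  queue [48] -> pop 48, enqueue [38, 49], visited so far: [16, 11, 32, 28, 33, 18, 48]
  queue [38, 49] -> pop 38, enqueue [none], visited so far: [16, 11, 32, 28, 33, 18, 48, 38]
  queue [49] -> pop 49, enqueue [none], visited so far: [16, 11, 32, 28, 33, 18, 48, 38, 49]
Result: [16, 11, 32, 28, 33, 18, 48, 38, 49]


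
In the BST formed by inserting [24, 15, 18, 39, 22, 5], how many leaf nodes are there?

Tree built from: [24, 15, 18, 39, 22, 5]
Tree (level-order array): [24, 15, 39, 5, 18, None, None, None, None, None, 22]
Rule: A leaf has 0 children.
Per-node child counts:
  node 24: 2 child(ren)
  node 15: 2 child(ren)
  node 5: 0 child(ren)
  node 18: 1 child(ren)
  node 22: 0 child(ren)
  node 39: 0 child(ren)
Matching nodes: [5, 22, 39]
Count of leaf nodes: 3


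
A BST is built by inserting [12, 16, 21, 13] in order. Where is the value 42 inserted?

Starting tree (level order): [12, None, 16, 13, 21]
Insertion path: 12 -> 16 -> 21
Result: insert 42 as right child of 21
Final tree (level order): [12, None, 16, 13, 21, None, None, None, 42]


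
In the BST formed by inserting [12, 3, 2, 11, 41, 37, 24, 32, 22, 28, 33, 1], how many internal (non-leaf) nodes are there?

Tree built from: [12, 3, 2, 11, 41, 37, 24, 32, 22, 28, 33, 1]
Tree (level-order array): [12, 3, 41, 2, 11, 37, None, 1, None, None, None, 24, None, None, None, 22, 32, None, None, 28, 33]
Rule: An internal node has at least one child.
Per-node child counts:
  node 12: 2 child(ren)
  node 3: 2 child(ren)
  node 2: 1 child(ren)
  node 1: 0 child(ren)
  node 11: 0 child(ren)
  node 41: 1 child(ren)
  node 37: 1 child(ren)
  node 24: 2 child(ren)
  node 22: 0 child(ren)
  node 32: 2 child(ren)
  node 28: 0 child(ren)
  node 33: 0 child(ren)
Matching nodes: [12, 3, 2, 41, 37, 24, 32]
Count of internal (non-leaf) nodes: 7


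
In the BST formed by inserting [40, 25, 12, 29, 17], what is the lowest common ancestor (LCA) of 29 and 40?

Tree insertion order: [40, 25, 12, 29, 17]
Tree (level-order array): [40, 25, None, 12, 29, None, 17]
In a BST, the LCA of p=29, q=40 is the first node v on the
root-to-leaf path with p <= v <= q (go left if both < v, right if both > v).
Walk from root:
  at 40: 29 <= 40 <= 40, this is the LCA
LCA = 40


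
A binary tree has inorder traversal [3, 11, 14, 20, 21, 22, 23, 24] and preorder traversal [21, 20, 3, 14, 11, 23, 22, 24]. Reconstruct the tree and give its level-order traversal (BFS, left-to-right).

Inorder:  [3, 11, 14, 20, 21, 22, 23, 24]
Preorder: [21, 20, 3, 14, 11, 23, 22, 24]
Algorithm: preorder visits root first, so consume preorder in order;
for each root, split the current inorder slice at that value into
left-subtree inorder and right-subtree inorder, then recurse.
Recursive splits:
  root=21; inorder splits into left=[3, 11, 14, 20], right=[22, 23, 24]
  root=20; inorder splits into left=[3, 11, 14], right=[]
  root=3; inorder splits into left=[], right=[11, 14]
  root=14; inorder splits into left=[11], right=[]
  root=11; inorder splits into left=[], right=[]
  root=23; inorder splits into left=[22], right=[24]
  root=22; inorder splits into left=[], right=[]
  root=24; inorder splits into left=[], right=[]
Reconstructed level-order: [21, 20, 23, 3, 22, 24, 14, 11]


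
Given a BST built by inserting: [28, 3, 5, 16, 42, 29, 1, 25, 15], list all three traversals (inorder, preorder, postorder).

Tree insertion order: [28, 3, 5, 16, 42, 29, 1, 25, 15]
Tree (level-order array): [28, 3, 42, 1, 5, 29, None, None, None, None, 16, None, None, 15, 25]
Inorder (L, root, R): [1, 3, 5, 15, 16, 25, 28, 29, 42]
Preorder (root, L, R): [28, 3, 1, 5, 16, 15, 25, 42, 29]
Postorder (L, R, root): [1, 15, 25, 16, 5, 3, 29, 42, 28]


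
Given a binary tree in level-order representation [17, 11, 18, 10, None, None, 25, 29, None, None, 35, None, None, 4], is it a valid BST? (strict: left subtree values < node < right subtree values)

Level-order array: [17, 11, 18, 10, None, None, 25, 29, None, None, 35, None, None, 4]
Validate using subtree bounds (lo, hi): at each node, require lo < value < hi,
then recurse left with hi=value and right with lo=value.
Preorder trace (stopping at first violation):
  at node 17 with bounds (-inf, +inf): OK
  at node 11 with bounds (-inf, 17): OK
  at node 10 with bounds (-inf, 11): OK
  at node 29 with bounds (-inf, 10): VIOLATION
Node 29 violates its bound: not (-inf < 29 < 10).
Result: Not a valid BST


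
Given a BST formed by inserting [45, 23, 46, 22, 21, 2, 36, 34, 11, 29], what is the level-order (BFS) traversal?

Tree insertion order: [45, 23, 46, 22, 21, 2, 36, 34, 11, 29]
Tree (level-order array): [45, 23, 46, 22, 36, None, None, 21, None, 34, None, 2, None, 29, None, None, 11]
BFS from the root, enqueuing left then right child of each popped node:
  queue [45] -> pop 45, enqueue [23, 46], visited so far: [45]
  queue [23, 46] -> pop 23, enqueue [22, 36], visited so far: [45, 23]
  queue [46, 22, 36] -> pop 46, enqueue [none], visited so far: [45, 23, 46]
  queue [22, 36] -> pop 22, enqueue [21], visited so far: [45, 23, 46, 22]
  queue [36, 21] -> pop 36, enqueue [34], visited so far: [45, 23, 46, 22, 36]
  queue [21, 34] -> pop 21, enqueue [2], visited so far: [45, 23, 46, 22, 36, 21]
  queue [34, 2] -> pop 34, enqueue [29], visited so far: [45, 23, 46, 22, 36, 21, 34]
  queue [2, 29] -> pop 2, enqueue [11], visited so far: [45, 23, 46, 22, 36, 21, 34, 2]
  queue [29, 11] -> pop 29, enqueue [none], visited so far: [45, 23, 46, 22, 36, 21, 34, 2, 29]
  queue [11] -> pop 11, enqueue [none], visited so far: [45, 23, 46, 22, 36, 21, 34, 2, 29, 11]
Result: [45, 23, 46, 22, 36, 21, 34, 2, 29, 11]


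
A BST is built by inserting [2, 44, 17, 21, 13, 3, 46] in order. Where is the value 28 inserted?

Starting tree (level order): [2, None, 44, 17, 46, 13, 21, None, None, 3]
Insertion path: 2 -> 44 -> 17 -> 21
Result: insert 28 as right child of 21
Final tree (level order): [2, None, 44, 17, 46, 13, 21, None, None, 3, None, None, 28]


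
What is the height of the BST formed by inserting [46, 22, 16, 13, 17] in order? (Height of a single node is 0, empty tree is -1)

Insertion order: [46, 22, 16, 13, 17]
Tree (level-order array): [46, 22, None, 16, None, 13, 17]
Compute height bottom-up (empty subtree = -1):
  height(13) = 1 + max(-1, -1) = 0
  height(17) = 1 + max(-1, -1) = 0
  height(16) = 1 + max(0, 0) = 1
  height(22) = 1 + max(1, -1) = 2
  height(46) = 1 + max(2, -1) = 3
Height = 3


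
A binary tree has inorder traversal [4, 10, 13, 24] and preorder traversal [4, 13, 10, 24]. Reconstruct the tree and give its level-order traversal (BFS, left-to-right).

Inorder:  [4, 10, 13, 24]
Preorder: [4, 13, 10, 24]
Algorithm: preorder visits root first, so consume preorder in order;
for each root, split the current inorder slice at that value into
left-subtree inorder and right-subtree inorder, then recurse.
Recursive splits:
  root=4; inorder splits into left=[], right=[10, 13, 24]
  root=13; inorder splits into left=[10], right=[24]
  root=10; inorder splits into left=[], right=[]
  root=24; inorder splits into left=[], right=[]
Reconstructed level-order: [4, 13, 10, 24]


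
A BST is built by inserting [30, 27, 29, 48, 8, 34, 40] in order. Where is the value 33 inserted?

Starting tree (level order): [30, 27, 48, 8, 29, 34, None, None, None, None, None, None, 40]
Insertion path: 30 -> 48 -> 34
Result: insert 33 as left child of 34
Final tree (level order): [30, 27, 48, 8, 29, 34, None, None, None, None, None, 33, 40]


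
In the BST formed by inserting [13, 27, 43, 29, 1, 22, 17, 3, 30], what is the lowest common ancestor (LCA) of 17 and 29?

Tree insertion order: [13, 27, 43, 29, 1, 22, 17, 3, 30]
Tree (level-order array): [13, 1, 27, None, 3, 22, 43, None, None, 17, None, 29, None, None, None, None, 30]
In a BST, the LCA of p=17, q=29 is the first node v on the
root-to-leaf path with p <= v <= q (go left if both < v, right if both > v).
Walk from root:
  at 13: both 17 and 29 > 13, go right
  at 27: 17 <= 27 <= 29, this is the LCA
LCA = 27


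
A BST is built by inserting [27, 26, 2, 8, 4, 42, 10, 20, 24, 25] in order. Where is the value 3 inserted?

Starting tree (level order): [27, 26, 42, 2, None, None, None, None, 8, 4, 10, None, None, None, 20, None, 24, None, 25]
Insertion path: 27 -> 26 -> 2 -> 8 -> 4
Result: insert 3 as left child of 4
Final tree (level order): [27, 26, 42, 2, None, None, None, None, 8, 4, 10, 3, None, None, 20, None, None, None, 24, None, 25]


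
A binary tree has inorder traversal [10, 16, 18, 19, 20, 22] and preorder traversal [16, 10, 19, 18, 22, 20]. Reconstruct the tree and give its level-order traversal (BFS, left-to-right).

Inorder:  [10, 16, 18, 19, 20, 22]
Preorder: [16, 10, 19, 18, 22, 20]
Algorithm: preorder visits root first, so consume preorder in order;
for each root, split the current inorder slice at that value into
left-subtree inorder and right-subtree inorder, then recurse.
Recursive splits:
  root=16; inorder splits into left=[10], right=[18, 19, 20, 22]
  root=10; inorder splits into left=[], right=[]
  root=19; inorder splits into left=[18], right=[20, 22]
  root=18; inorder splits into left=[], right=[]
  root=22; inorder splits into left=[20], right=[]
  root=20; inorder splits into left=[], right=[]
Reconstructed level-order: [16, 10, 19, 18, 22, 20]


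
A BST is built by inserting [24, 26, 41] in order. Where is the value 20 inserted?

Starting tree (level order): [24, None, 26, None, 41]
Insertion path: 24
Result: insert 20 as left child of 24
Final tree (level order): [24, 20, 26, None, None, None, 41]


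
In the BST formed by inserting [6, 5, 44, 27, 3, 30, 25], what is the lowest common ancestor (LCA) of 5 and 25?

Tree insertion order: [6, 5, 44, 27, 3, 30, 25]
Tree (level-order array): [6, 5, 44, 3, None, 27, None, None, None, 25, 30]
In a BST, the LCA of p=5, q=25 is the first node v on the
root-to-leaf path with p <= v <= q (go left if both < v, right if both > v).
Walk from root:
  at 6: 5 <= 6 <= 25, this is the LCA
LCA = 6


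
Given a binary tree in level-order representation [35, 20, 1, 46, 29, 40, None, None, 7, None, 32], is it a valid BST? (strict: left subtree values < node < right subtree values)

Level-order array: [35, 20, 1, 46, 29, 40, None, None, 7, None, 32]
Validate using subtree bounds (lo, hi): at each node, require lo < value < hi,
then recurse left with hi=value and right with lo=value.
Preorder trace (stopping at first violation):
  at node 35 with bounds (-inf, +inf): OK
  at node 20 with bounds (-inf, 35): OK
  at node 46 with bounds (-inf, 20): VIOLATION
Node 46 violates its bound: not (-inf < 46 < 20).
Result: Not a valid BST


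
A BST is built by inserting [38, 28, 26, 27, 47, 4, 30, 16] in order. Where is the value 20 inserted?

Starting tree (level order): [38, 28, 47, 26, 30, None, None, 4, 27, None, None, None, 16]
Insertion path: 38 -> 28 -> 26 -> 4 -> 16
Result: insert 20 as right child of 16
Final tree (level order): [38, 28, 47, 26, 30, None, None, 4, 27, None, None, None, 16, None, None, None, 20]


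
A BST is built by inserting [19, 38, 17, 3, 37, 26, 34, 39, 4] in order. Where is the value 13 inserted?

Starting tree (level order): [19, 17, 38, 3, None, 37, 39, None, 4, 26, None, None, None, None, None, None, 34]
Insertion path: 19 -> 17 -> 3 -> 4
Result: insert 13 as right child of 4
Final tree (level order): [19, 17, 38, 3, None, 37, 39, None, 4, 26, None, None, None, None, 13, None, 34]


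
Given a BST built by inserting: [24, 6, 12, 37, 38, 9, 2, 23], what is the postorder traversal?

Tree insertion order: [24, 6, 12, 37, 38, 9, 2, 23]
Tree (level-order array): [24, 6, 37, 2, 12, None, 38, None, None, 9, 23]
Postorder traversal: [2, 9, 23, 12, 6, 38, 37, 24]


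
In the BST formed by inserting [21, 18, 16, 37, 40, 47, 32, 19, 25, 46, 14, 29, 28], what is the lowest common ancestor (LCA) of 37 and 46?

Tree insertion order: [21, 18, 16, 37, 40, 47, 32, 19, 25, 46, 14, 29, 28]
Tree (level-order array): [21, 18, 37, 16, 19, 32, 40, 14, None, None, None, 25, None, None, 47, None, None, None, 29, 46, None, 28]
In a BST, the LCA of p=37, q=46 is the first node v on the
root-to-leaf path with p <= v <= q (go left if both < v, right if both > v).
Walk from root:
  at 21: both 37 and 46 > 21, go right
  at 37: 37 <= 37 <= 46, this is the LCA
LCA = 37


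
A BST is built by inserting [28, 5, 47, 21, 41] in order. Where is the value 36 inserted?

Starting tree (level order): [28, 5, 47, None, 21, 41]
Insertion path: 28 -> 47 -> 41
Result: insert 36 as left child of 41
Final tree (level order): [28, 5, 47, None, 21, 41, None, None, None, 36]


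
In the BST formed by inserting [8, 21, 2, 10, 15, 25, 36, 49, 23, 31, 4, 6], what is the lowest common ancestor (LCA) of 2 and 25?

Tree insertion order: [8, 21, 2, 10, 15, 25, 36, 49, 23, 31, 4, 6]
Tree (level-order array): [8, 2, 21, None, 4, 10, 25, None, 6, None, 15, 23, 36, None, None, None, None, None, None, 31, 49]
In a BST, the LCA of p=2, q=25 is the first node v on the
root-to-leaf path with p <= v <= q (go left if both < v, right if both > v).
Walk from root:
  at 8: 2 <= 8 <= 25, this is the LCA
LCA = 8


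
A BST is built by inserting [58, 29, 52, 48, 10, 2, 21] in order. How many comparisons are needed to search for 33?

Search path for 33: 58 -> 29 -> 52 -> 48
Found: False
Comparisons: 4


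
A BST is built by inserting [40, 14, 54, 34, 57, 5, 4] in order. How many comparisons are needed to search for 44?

Search path for 44: 40 -> 54
Found: False
Comparisons: 2


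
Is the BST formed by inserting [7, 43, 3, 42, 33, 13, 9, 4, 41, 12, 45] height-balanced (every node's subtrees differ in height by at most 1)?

Tree (level-order array): [7, 3, 43, None, 4, 42, 45, None, None, 33, None, None, None, 13, 41, 9, None, None, None, None, 12]
Definition: a tree is height-balanced if, at every node, |h(left) - h(right)| <= 1 (empty subtree has height -1).
Bottom-up per-node check:
  node 4: h_left=-1, h_right=-1, diff=0 [OK], height=0
  node 3: h_left=-1, h_right=0, diff=1 [OK], height=1
  node 12: h_left=-1, h_right=-1, diff=0 [OK], height=0
  node 9: h_left=-1, h_right=0, diff=1 [OK], height=1
  node 13: h_left=1, h_right=-1, diff=2 [FAIL (|1--1|=2 > 1)], height=2
  node 41: h_left=-1, h_right=-1, diff=0 [OK], height=0
  node 33: h_left=2, h_right=0, diff=2 [FAIL (|2-0|=2 > 1)], height=3
  node 42: h_left=3, h_right=-1, diff=4 [FAIL (|3--1|=4 > 1)], height=4
  node 45: h_left=-1, h_right=-1, diff=0 [OK], height=0
  node 43: h_left=4, h_right=0, diff=4 [FAIL (|4-0|=4 > 1)], height=5
  node 7: h_left=1, h_right=5, diff=4 [FAIL (|1-5|=4 > 1)], height=6
Node 13 violates the condition: |1 - -1| = 2 > 1.
Result: Not balanced


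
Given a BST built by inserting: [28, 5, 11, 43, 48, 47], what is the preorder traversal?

Tree insertion order: [28, 5, 11, 43, 48, 47]
Tree (level-order array): [28, 5, 43, None, 11, None, 48, None, None, 47]
Preorder traversal: [28, 5, 11, 43, 48, 47]


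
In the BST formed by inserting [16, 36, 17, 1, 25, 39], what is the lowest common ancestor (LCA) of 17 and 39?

Tree insertion order: [16, 36, 17, 1, 25, 39]
Tree (level-order array): [16, 1, 36, None, None, 17, 39, None, 25]
In a BST, the LCA of p=17, q=39 is the first node v on the
root-to-leaf path with p <= v <= q (go left if both < v, right if both > v).
Walk from root:
  at 16: both 17 and 39 > 16, go right
  at 36: 17 <= 36 <= 39, this is the LCA
LCA = 36


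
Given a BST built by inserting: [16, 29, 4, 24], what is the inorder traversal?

Tree insertion order: [16, 29, 4, 24]
Tree (level-order array): [16, 4, 29, None, None, 24]
Inorder traversal: [4, 16, 24, 29]


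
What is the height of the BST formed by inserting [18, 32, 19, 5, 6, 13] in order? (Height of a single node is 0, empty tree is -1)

Insertion order: [18, 32, 19, 5, 6, 13]
Tree (level-order array): [18, 5, 32, None, 6, 19, None, None, 13]
Compute height bottom-up (empty subtree = -1):
  height(13) = 1 + max(-1, -1) = 0
  height(6) = 1 + max(-1, 0) = 1
  height(5) = 1 + max(-1, 1) = 2
  height(19) = 1 + max(-1, -1) = 0
  height(32) = 1 + max(0, -1) = 1
  height(18) = 1 + max(2, 1) = 3
Height = 3


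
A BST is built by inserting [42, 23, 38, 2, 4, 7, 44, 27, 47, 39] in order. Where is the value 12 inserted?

Starting tree (level order): [42, 23, 44, 2, 38, None, 47, None, 4, 27, 39, None, None, None, 7]
Insertion path: 42 -> 23 -> 2 -> 4 -> 7
Result: insert 12 as right child of 7
Final tree (level order): [42, 23, 44, 2, 38, None, 47, None, 4, 27, 39, None, None, None, 7, None, None, None, None, None, 12]


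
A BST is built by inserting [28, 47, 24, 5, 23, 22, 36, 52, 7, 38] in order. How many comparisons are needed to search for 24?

Search path for 24: 28 -> 24
Found: True
Comparisons: 2


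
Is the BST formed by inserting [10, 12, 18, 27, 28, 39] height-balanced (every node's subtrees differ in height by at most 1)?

Tree (level-order array): [10, None, 12, None, 18, None, 27, None, 28, None, 39]
Definition: a tree is height-balanced if, at every node, |h(left) - h(right)| <= 1 (empty subtree has height -1).
Bottom-up per-node check:
  node 39: h_left=-1, h_right=-1, diff=0 [OK], height=0
  node 28: h_left=-1, h_right=0, diff=1 [OK], height=1
  node 27: h_left=-1, h_right=1, diff=2 [FAIL (|-1-1|=2 > 1)], height=2
  node 18: h_left=-1, h_right=2, diff=3 [FAIL (|-1-2|=3 > 1)], height=3
  node 12: h_left=-1, h_right=3, diff=4 [FAIL (|-1-3|=4 > 1)], height=4
  node 10: h_left=-1, h_right=4, diff=5 [FAIL (|-1-4|=5 > 1)], height=5
Node 27 violates the condition: |-1 - 1| = 2 > 1.
Result: Not balanced


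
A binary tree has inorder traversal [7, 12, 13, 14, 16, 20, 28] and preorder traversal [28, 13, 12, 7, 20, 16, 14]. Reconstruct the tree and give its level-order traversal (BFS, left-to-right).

Inorder:  [7, 12, 13, 14, 16, 20, 28]
Preorder: [28, 13, 12, 7, 20, 16, 14]
Algorithm: preorder visits root first, so consume preorder in order;
for each root, split the current inorder slice at that value into
left-subtree inorder and right-subtree inorder, then recurse.
Recursive splits:
  root=28; inorder splits into left=[7, 12, 13, 14, 16, 20], right=[]
  root=13; inorder splits into left=[7, 12], right=[14, 16, 20]
  root=12; inorder splits into left=[7], right=[]
  root=7; inorder splits into left=[], right=[]
  root=20; inorder splits into left=[14, 16], right=[]
  root=16; inorder splits into left=[14], right=[]
  root=14; inorder splits into left=[], right=[]
Reconstructed level-order: [28, 13, 12, 20, 7, 16, 14]


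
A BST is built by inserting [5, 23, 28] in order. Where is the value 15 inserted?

Starting tree (level order): [5, None, 23, None, 28]
Insertion path: 5 -> 23
Result: insert 15 as left child of 23
Final tree (level order): [5, None, 23, 15, 28]


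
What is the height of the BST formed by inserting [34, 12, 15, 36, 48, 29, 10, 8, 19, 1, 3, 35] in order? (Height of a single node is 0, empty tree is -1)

Insertion order: [34, 12, 15, 36, 48, 29, 10, 8, 19, 1, 3, 35]
Tree (level-order array): [34, 12, 36, 10, 15, 35, 48, 8, None, None, 29, None, None, None, None, 1, None, 19, None, None, 3]
Compute height bottom-up (empty subtree = -1):
  height(3) = 1 + max(-1, -1) = 0
  height(1) = 1 + max(-1, 0) = 1
  height(8) = 1 + max(1, -1) = 2
  height(10) = 1 + max(2, -1) = 3
  height(19) = 1 + max(-1, -1) = 0
  height(29) = 1 + max(0, -1) = 1
  height(15) = 1 + max(-1, 1) = 2
  height(12) = 1 + max(3, 2) = 4
  height(35) = 1 + max(-1, -1) = 0
  height(48) = 1 + max(-1, -1) = 0
  height(36) = 1 + max(0, 0) = 1
  height(34) = 1 + max(4, 1) = 5
Height = 5


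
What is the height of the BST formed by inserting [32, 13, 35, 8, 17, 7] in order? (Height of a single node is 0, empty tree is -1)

Insertion order: [32, 13, 35, 8, 17, 7]
Tree (level-order array): [32, 13, 35, 8, 17, None, None, 7]
Compute height bottom-up (empty subtree = -1):
  height(7) = 1 + max(-1, -1) = 0
  height(8) = 1 + max(0, -1) = 1
  height(17) = 1 + max(-1, -1) = 0
  height(13) = 1 + max(1, 0) = 2
  height(35) = 1 + max(-1, -1) = 0
  height(32) = 1 + max(2, 0) = 3
Height = 3


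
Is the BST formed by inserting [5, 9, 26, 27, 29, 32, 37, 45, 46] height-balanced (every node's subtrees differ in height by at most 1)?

Tree (level-order array): [5, None, 9, None, 26, None, 27, None, 29, None, 32, None, 37, None, 45, None, 46]
Definition: a tree is height-balanced if, at every node, |h(left) - h(right)| <= 1 (empty subtree has height -1).
Bottom-up per-node check:
  node 46: h_left=-1, h_right=-1, diff=0 [OK], height=0
  node 45: h_left=-1, h_right=0, diff=1 [OK], height=1
  node 37: h_left=-1, h_right=1, diff=2 [FAIL (|-1-1|=2 > 1)], height=2
  node 32: h_left=-1, h_right=2, diff=3 [FAIL (|-1-2|=3 > 1)], height=3
  node 29: h_left=-1, h_right=3, diff=4 [FAIL (|-1-3|=4 > 1)], height=4
  node 27: h_left=-1, h_right=4, diff=5 [FAIL (|-1-4|=5 > 1)], height=5
  node 26: h_left=-1, h_right=5, diff=6 [FAIL (|-1-5|=6 > 1)], height=6
  node 9: h_left=-1, h_right=6, diff=7 [FAIL (|-1-6|=7 > 1)], height=7
  node 5: h_left=-1, h_right=7, diff=8 [FAIL (|-1-7|=8 > 1)], height=8
Node 37 violates the condition: |-1 - 1| = 2 > 1.
Result: Not balanced


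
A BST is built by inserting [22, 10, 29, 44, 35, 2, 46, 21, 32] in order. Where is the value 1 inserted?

Starting tree (level order): [22, 10, 29, 2, 21, None, 44, None, None, None, None, 35, 46, 32]
Insertion path: 22 -> 10 -> 2
Result: insert 1 as left child of 2
Final tree (level order): [22, 10, 29, 2, 21, None, 44, 1, None, None, None, 35, 46, None, None, 32]


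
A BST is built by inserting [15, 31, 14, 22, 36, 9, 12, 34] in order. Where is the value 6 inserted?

Starting tree (level order): [15, 14, 31, 9, None, 22, 36, None, 12, None, None, 34]
Insertion path: 15 -> 14 -> 9
Result: insert 6 as left child of 9
Final tree (level order): [15, 14, 31, 9, None, 22, 36, 6, 12, None, None, 34]


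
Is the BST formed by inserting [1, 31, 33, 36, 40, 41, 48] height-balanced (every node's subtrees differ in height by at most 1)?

Tree (level-order array): [1, None, 31, None, 33, None, 36, None, 40, None, 41, None, 48]
Definition: a tree is height-balanced if, at every node, |h(left) - h(right)| <= 1 (empty subtree has height -1).
Bottom-up per-node check:
  node 48: h_left=-1, h_right=-1, diff=0 [OK], height=0
  node 41: h_left=-1, h_right=0, diff=1 [OK], height=1
  node 40: h_left=-1, h_right=1, diff=2 [FAIL (|-1-1|=2 > 1)], height=2
  node 36: h_left=-1, h_right=2, diff=3 [FAIL (|-1-2|=3 > 1)], height=3
  node 33: h_left=-1, h_right=3, diff=4 [FAIL (|-1-3|=4 > 1)], height=4
  node 31: h_left=-1, h_right=4, diff=5 [FAIL (|-1-4|=5 > 1)], height=5
  node 1: h_left=-1, h_right=5, diff=6 [FAIL (|-1-5|=6 > 1)], height=6
Node 40 violates the condition: |-1 - 1| = 2 > 1.
Result: Not balanced


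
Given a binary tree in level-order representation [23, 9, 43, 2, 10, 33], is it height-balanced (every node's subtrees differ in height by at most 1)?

Tree (level-order array): [23, 9, 43, 2, 10, 33]
Definition: a tree is height-balanced if, at every node, |h(left) - h(right)| <= 1 (empty subtree has height -1).
Bottom-up per-node check:
  node 2: h_left=-1, h_right=-1, diff=0 [OK], height=0
  node 10: h_left=-1, h_right=-1, diff=0 [OK], height=0
  node 9: h_left=0, h_right=0, diff=0 [OK], height=1
  node 33: h_left=-1, h_right=-1, diff=0 [OK], height=0
  node 43: h_left=0, h_right=-1, diff=1 [OK], height=1
  node 23: h_left=1, h_right=1, diff=0 [OK], height=2
All nodes satisfy the balance condition.
Result: Balanced


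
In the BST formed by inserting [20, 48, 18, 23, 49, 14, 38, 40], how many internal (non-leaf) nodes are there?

Tree built from: [20, 48, 18, 23, 49, 14, 38, 40]
Tree (level-order array): [20, 18, 48, 14, None, 23, 49, None, None, None, 38, None, None, None, 40]
Rule: An internal node has at least one child.
Per-node child counts:
  node 20: 2 child(ren)
  node 18: 1 child(ren)
  node 14: 0 child(ren)
  node 48: 2 child(ren)
  node 23: 1 child(ren)
  node 38: 1 child(ren)
  node 40: 0 child(ren)
  node 49: 0 child(ren)
Matching nodes: [20, 18, 48, 23, 38]
Count of internal (non-leaf) nodes: 5


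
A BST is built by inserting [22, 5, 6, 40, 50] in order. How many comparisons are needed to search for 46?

Search path for 46: 22 -> 40 -> 50
Found: False
Comparisons: 3


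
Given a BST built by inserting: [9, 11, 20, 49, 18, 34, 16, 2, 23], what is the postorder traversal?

Tree insertion order: [9, 11, 20, 49, 18, 34, 16, 2, 23]
Tree (level-order array): [9, 2, 11, None, None, None, 20, 18, 49, 16, None, 34, None, None, None, 23]
Postorder traversal: [2, 16, 18, 23, 34, 49, 20, 11, 9]


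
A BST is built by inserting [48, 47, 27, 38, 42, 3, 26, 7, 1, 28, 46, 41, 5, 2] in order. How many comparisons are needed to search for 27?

Search path for 27: 48 -> 47 -> 27
Found: True
Comparisons: 3


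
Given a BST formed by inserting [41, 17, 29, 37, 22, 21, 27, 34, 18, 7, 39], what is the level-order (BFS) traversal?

Tree insertion order: [41, 17, 29, 37, 22, 21, 27, 34, 18, 7, 39]
Tree (level-order array): [41, 17, None, 7, 29, None, None, 22, 37, 21, 27, 34, 39, 18]
BFS from the root, enqueuing left then right child of each popped node:
  queue [41] -> pop 41, enqueue [17], visited so far: [41]
  queue [17] -> pop 17, enqueue [7, 29], visited so far: [41, 17]
  queue [7, 29] -> pop 7, enqueue [none], visited so far: [41, 17, 7]
  queue [29] -> pop 29, enqueue [22, 37], visited so far: [41, 17, 7, 29]
  queue [22, 37] -> pop 22, enqueue [21, 27], visited so far: [41, 17, 7, 29, 22]
  queue [37, 21, 27] -> pop 37, enqueue [34, 39], visited so far: [41, 17, 7, 29, 22, 37]
  queue [21, 27, 34, 39] -> pop 21, enqueue [18], visited so far: [41, 17, 7, 29, 22, 37, 21]
  queue [27, 34, 39, 18] -> pop 27, enqueue [none], visited so far: [41, 17, 7, 29, 22, 37, 21, 27]
  queue [34, 39, 18] -> pop 34, enqueue [none], visited so far: [41, 17, 7, 29, 22, 37, 21, 27, 34]
  queue [39, 18] -> pop 39, enqueue [none], visited so far: [41, 17, 7, 29, 22, 37, 21, 27, 34, 39]
  queue [18] -> pop 18, enqueue [none], visited so far: [41, 17, 7, 29, 22, 37, 21, 27, 34, 39, 18]
Result: [41, 17, 7, 29, 22, 37, 21, 27, 34, 39, 18]
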